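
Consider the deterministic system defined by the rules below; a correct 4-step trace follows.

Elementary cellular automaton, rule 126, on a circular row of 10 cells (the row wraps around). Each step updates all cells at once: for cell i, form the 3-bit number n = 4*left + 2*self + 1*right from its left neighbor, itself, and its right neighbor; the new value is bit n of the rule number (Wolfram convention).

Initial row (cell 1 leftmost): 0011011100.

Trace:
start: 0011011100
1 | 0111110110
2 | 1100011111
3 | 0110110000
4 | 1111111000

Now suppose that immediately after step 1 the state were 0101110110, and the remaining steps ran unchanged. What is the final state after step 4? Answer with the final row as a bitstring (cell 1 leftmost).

0011011000

state after step 1 := 0101110110
2 | 1111011111
3 | 0001110000
4 | 0011011000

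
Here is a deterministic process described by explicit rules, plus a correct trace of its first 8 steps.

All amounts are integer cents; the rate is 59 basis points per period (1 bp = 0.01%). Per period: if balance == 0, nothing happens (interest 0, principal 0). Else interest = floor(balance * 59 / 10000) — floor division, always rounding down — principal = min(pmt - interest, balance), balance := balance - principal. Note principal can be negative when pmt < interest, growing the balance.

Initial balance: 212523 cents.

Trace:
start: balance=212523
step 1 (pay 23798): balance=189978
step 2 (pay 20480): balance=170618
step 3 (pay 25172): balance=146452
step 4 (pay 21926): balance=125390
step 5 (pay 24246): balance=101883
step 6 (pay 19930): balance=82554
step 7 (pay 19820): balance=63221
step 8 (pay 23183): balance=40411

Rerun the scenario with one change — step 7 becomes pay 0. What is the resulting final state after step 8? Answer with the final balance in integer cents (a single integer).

(re-executing from step 7 with the substitution; state before step 7: balance=82554)
step 7 (pay 0): balance=83041
step 8 (pay 23183): balance=60347

60347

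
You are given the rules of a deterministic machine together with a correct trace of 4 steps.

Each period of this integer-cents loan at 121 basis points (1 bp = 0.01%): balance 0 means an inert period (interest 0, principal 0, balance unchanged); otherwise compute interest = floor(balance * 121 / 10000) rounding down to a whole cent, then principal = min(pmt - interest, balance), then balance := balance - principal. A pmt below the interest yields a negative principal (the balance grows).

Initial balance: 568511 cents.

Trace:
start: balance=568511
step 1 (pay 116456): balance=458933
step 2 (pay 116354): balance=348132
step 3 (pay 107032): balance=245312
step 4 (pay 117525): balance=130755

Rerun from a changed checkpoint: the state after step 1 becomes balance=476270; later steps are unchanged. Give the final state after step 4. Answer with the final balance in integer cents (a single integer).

state after step 1 := balance=476270
step 2 (pay 116354): balance=365678
step 3 (pay 107032): balance=263070
step 4 (pay 117525): balance=148728

148728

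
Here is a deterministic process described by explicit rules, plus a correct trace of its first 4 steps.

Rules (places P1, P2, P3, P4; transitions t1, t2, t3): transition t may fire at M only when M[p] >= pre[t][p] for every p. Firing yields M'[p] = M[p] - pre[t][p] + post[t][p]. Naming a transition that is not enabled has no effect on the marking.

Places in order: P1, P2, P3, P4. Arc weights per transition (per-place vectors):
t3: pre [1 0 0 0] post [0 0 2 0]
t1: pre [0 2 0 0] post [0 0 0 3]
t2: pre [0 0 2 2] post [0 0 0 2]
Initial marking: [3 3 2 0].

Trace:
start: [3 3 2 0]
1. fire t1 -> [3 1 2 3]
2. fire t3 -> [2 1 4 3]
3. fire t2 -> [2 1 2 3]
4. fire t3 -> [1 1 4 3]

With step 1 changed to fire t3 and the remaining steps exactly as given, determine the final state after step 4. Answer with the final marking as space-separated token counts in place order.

0 3 8 0

(re-executing from step 1 with the substitution; state before step 1: [3 3 2 0])
1. fire t3 -> [2 3 4 0]
2. fire t3 -> [1 3 6 0]
3. fire t2 -> [1 3 6 0]
4. fire t3 -> [0 3 8 0]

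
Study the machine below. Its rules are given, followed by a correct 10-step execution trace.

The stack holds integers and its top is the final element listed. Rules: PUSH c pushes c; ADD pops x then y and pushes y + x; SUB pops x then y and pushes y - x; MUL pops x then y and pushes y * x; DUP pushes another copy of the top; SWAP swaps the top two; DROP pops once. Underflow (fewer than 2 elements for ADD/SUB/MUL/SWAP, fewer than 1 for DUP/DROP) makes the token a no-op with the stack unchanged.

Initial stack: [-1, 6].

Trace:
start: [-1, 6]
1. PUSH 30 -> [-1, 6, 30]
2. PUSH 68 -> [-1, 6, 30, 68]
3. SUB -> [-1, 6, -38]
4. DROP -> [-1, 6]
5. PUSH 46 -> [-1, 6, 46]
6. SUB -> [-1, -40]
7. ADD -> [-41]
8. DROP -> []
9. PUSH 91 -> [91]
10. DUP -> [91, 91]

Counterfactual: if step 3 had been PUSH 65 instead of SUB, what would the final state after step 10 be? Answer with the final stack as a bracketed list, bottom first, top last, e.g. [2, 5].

(re-executing from step 3 with the substitution; state before step 3: [-1, 6, 30, 68])
3. PUSH 65 -> [-1, 6, 30, 68, 65]
4. DROP -> [-1, 6, 30, 68]
5. PUSH 46 -> [-1, 6, 30, 68, 46]
6. SUB -> [-1, 6, 30, 22]
7. ADD -> [-1, 6, 52]
8. DROP -> [-1, 6]
9. PUSH 91 -> [-1, 6, 91]
10. DUP -> [-1, 6, 91, 91]

[-1, 6, 91, 91]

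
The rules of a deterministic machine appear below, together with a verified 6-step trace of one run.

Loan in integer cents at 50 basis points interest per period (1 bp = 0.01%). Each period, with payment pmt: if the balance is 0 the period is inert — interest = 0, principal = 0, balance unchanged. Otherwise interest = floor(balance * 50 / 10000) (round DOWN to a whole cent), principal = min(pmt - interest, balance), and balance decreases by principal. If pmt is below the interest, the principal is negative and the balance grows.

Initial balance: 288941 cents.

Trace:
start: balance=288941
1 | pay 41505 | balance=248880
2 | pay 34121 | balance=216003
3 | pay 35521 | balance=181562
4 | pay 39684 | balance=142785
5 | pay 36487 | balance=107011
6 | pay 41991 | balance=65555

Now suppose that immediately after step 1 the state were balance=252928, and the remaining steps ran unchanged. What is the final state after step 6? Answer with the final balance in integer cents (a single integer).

state after step 1 := balance=252928
2 | pay 34121 | balance=220071
3 | pay 35521 | balance=185650
4 | pay 39684 | balance=146894
5 | pay 36487 | balance=111141
6 | pay 41991 | balance=69705

69705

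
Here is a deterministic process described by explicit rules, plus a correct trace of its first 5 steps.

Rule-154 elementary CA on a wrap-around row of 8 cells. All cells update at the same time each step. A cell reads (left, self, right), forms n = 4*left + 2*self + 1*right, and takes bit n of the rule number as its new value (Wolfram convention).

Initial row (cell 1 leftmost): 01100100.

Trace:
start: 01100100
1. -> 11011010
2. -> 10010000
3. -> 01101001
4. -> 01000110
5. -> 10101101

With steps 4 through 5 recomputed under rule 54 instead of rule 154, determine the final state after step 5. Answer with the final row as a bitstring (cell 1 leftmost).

(re-executing steps 4..5 under rule 54; state before step 4: 01101001)
4. -> 10011111
5. -> 01100000

01100000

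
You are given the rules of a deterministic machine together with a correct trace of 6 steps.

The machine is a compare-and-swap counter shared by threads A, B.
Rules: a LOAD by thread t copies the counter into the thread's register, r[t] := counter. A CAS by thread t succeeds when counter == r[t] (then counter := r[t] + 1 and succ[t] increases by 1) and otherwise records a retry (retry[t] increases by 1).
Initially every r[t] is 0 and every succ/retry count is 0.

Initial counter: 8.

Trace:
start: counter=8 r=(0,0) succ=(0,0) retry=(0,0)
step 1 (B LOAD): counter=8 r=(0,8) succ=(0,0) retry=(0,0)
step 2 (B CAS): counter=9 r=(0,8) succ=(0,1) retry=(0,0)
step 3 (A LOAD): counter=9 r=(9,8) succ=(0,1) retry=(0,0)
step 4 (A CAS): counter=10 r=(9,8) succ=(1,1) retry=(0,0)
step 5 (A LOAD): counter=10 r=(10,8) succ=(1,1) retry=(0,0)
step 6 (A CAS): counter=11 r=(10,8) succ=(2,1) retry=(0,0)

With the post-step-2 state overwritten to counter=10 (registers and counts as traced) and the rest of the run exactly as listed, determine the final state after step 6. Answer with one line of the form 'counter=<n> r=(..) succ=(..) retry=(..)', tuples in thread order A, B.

counter=12 r=(11,8) succ=(2,1) retry=(0,0)

state after step 2 := counter=10 r=(0,8) succ=(0,1) retry=(0,0)
step 3 (A LOAD): counter=10 r=(10,8) succ=(0,1) retry=(0,0)
step 4 (A CAS): counter=11 r=(10,8) succ=(1,1) retry=(0,0)
step 5 (A LOAD): counter=11 r=(11,8) succ=(1,1) retry=(0,0)
step 6 (A CAS): counter=12 r=(11,8) succ=(2,1) retry=(0,0)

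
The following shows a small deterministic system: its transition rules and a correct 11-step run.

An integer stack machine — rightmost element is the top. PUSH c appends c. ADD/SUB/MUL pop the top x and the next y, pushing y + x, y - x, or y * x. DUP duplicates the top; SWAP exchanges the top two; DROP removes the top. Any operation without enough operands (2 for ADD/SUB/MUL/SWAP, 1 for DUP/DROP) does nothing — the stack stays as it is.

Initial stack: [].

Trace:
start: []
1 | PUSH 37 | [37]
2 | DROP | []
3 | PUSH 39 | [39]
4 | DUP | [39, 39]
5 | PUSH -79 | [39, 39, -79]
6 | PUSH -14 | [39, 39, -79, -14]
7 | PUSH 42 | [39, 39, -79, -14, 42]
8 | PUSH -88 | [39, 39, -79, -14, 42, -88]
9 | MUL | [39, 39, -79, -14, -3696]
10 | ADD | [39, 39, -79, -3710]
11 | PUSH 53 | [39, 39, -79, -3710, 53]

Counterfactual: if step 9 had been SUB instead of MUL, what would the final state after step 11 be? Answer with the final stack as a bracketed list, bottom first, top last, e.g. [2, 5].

[39, 39, -79, 116, 53]

(re-executing from step 9 with the substitution; state before step 9: [39, 39, -79, -14, 42, -88])
9 | SUB | [39, 39, -79, -14, 130]
10 | ADD | [39, 39, -79, 116]
11 | PUSH 53 | [39, 39, -79, 116, 53]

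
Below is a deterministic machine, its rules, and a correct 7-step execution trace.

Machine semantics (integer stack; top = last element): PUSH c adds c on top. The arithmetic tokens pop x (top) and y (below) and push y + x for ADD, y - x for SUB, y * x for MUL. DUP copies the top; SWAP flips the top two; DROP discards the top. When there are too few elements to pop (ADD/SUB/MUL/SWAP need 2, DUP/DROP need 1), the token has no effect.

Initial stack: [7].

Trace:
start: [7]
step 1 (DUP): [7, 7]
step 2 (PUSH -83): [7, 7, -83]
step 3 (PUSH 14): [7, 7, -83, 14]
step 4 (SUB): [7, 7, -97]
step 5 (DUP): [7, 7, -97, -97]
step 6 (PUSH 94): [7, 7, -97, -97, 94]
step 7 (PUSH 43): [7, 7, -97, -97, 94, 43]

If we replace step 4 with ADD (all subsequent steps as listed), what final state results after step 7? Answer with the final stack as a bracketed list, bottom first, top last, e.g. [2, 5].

(re-executing from step 4 with the substitution; state before step 4: [7, 7, -83, 14])
step 4 (ADD): [7, 7, -69]
step 5 (DUP): [7, 7, -69, -69]
step 6 (PUSH 94): [7, 7, -69, -69, 94]
step 7 (PUSH 43): [7, 7, -69, -69, 94, 43]

[7, 7, -69, -69, 94, 43]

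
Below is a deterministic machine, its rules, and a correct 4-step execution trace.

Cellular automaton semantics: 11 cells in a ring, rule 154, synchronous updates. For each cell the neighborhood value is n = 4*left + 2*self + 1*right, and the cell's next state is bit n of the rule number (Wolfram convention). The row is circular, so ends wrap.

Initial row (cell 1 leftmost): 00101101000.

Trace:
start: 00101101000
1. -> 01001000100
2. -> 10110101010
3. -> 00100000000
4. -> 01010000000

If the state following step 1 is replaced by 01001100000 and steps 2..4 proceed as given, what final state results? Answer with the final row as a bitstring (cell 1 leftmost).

state after step 1 := 01001100000
2. -> 10111010000
3. -> 00110001001
4. -> 11101010110

11101010110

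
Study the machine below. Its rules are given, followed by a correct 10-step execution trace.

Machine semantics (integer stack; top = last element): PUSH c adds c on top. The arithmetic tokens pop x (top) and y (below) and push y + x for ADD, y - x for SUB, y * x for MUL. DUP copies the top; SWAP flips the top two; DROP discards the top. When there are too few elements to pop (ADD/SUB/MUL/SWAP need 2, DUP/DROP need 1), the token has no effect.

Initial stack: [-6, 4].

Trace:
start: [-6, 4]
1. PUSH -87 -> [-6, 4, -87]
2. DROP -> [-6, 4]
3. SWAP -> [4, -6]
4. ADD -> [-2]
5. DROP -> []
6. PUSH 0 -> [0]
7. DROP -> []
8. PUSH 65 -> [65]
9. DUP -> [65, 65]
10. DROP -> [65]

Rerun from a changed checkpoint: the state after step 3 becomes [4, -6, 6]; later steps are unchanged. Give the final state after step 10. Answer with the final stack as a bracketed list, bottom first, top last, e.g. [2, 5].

[4, 65]

state after step 3 := [4, -6, 6]
4. ADD -> [4, 0]
5. DROP -> [4]
6. PUSH 0 -> [4, 0]
7. DROP -> [4]
8. PUSH 65 -> [4, 65]
9. DUP -> [4, 65, 65]
10. DROP -> [4, 65]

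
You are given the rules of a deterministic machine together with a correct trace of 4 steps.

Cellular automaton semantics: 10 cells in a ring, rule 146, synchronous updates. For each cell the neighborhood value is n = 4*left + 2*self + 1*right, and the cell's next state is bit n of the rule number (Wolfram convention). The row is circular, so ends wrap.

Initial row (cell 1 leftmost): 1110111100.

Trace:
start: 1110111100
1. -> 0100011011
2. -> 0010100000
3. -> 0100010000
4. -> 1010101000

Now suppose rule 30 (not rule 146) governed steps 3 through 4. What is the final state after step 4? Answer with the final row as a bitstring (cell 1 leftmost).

(re-executing steps 3..4 under rule 30; state before step 3: 0010100000)
3. -> 0110110000
4. -> 1100101000

1100101000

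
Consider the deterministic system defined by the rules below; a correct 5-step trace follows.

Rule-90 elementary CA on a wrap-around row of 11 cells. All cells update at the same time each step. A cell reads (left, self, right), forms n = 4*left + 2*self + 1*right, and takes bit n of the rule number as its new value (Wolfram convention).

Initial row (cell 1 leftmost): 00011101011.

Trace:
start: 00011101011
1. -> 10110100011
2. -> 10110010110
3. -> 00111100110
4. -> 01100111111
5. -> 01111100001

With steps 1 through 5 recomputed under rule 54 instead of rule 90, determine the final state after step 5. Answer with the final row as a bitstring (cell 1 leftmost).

00111010001

(re-executing steps 1..5 under rule 54; state before step 1: 00011101011)
1. -> 10100011100
2. -> 11110100011
3. -> 00001110100
4. -> 00010001110
5. -> 00111010001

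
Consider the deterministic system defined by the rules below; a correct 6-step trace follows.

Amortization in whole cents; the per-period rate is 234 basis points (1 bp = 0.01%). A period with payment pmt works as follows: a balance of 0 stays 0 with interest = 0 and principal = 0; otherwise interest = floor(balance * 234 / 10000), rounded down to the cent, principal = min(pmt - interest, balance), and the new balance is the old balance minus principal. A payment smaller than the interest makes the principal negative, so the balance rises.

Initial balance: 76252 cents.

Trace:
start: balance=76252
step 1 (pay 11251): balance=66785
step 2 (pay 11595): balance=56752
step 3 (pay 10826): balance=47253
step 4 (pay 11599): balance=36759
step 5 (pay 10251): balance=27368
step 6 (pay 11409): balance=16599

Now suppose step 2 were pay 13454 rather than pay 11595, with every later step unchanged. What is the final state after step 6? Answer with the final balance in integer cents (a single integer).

(re-executing from step 2 with the substitution; state before step 2: balance=66785)
step 2 (pay 13454): balance=54893
step 3 (pay 10826): balance=45351
step 4 (pay 11599): balance=34813
step 5 (pay 10251): balance=25376
step 6 (pay 11409): balance=14560

14560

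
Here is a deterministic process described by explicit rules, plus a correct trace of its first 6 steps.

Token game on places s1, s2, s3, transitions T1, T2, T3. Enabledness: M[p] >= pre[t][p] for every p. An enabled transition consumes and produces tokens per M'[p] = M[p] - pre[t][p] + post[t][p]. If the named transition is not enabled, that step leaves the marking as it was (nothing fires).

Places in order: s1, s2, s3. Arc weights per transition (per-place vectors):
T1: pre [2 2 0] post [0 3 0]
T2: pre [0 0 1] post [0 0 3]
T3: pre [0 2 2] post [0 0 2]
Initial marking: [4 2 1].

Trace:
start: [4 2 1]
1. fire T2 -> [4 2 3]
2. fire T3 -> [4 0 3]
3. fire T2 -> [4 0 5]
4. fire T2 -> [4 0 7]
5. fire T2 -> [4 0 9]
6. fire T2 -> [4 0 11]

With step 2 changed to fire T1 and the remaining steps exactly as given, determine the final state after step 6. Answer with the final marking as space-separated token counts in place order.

2 3 11

(re-executing from step 2 with the substitution; state before step 2: [4 2 3])
2. fire T1 -> [2 3 3]
3. fire T2 -> [2 3 5]
4. fire T2 -> [2 3 7]
5. fire T2 -> [2 3 9]
6. fire T2 -> [2 3 11]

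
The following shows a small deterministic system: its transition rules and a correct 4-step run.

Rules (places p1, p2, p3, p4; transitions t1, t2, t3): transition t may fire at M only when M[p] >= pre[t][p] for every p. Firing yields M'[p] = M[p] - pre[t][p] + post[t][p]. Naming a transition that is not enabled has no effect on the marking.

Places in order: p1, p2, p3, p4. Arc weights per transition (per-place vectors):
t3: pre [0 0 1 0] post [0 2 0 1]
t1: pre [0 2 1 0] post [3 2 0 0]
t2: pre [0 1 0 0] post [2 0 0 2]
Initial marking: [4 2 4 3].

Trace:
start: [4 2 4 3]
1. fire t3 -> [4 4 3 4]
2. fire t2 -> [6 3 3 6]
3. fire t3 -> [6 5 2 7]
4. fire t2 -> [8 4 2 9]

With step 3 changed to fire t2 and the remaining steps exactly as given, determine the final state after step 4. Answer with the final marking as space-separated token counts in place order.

(re-executing from step 3 with the substitution; state before step 3: [6 3 3 6])
3. fire t2 -> [8 2 3 8]
4. fire t2 -> [10 1 3 10]

10 1 3 10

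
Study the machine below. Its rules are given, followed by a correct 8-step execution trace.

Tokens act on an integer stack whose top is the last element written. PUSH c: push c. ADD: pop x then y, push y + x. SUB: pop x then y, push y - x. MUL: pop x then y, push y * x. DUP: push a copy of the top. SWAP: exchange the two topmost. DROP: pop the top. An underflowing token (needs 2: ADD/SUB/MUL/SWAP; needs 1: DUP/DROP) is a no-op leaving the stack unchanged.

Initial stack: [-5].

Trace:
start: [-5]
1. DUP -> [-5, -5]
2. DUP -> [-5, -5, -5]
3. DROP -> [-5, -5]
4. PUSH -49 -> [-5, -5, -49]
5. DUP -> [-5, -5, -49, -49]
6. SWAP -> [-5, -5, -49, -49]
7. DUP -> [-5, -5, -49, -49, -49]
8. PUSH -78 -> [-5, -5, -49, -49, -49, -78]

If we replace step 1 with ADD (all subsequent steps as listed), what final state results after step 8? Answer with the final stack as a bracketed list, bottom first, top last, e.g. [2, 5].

[-5, -49, -49, -49, -78]

(re-executing from step 1 with the substitution; state before step 1: [-5])
1. ADD -> [-5]
2. DUP -> [-5, -5]
3. DROP -> [-5]
4. PUSH -49 -> [-5, -49]
5. DUP -> [-5, -49, -49]
6. SWAP -> [-5, -49, -49]
7. DUP -> [-5, -49, -49, -49]
8. PUSH -78 -> [-5, -49, -49, -49, -78]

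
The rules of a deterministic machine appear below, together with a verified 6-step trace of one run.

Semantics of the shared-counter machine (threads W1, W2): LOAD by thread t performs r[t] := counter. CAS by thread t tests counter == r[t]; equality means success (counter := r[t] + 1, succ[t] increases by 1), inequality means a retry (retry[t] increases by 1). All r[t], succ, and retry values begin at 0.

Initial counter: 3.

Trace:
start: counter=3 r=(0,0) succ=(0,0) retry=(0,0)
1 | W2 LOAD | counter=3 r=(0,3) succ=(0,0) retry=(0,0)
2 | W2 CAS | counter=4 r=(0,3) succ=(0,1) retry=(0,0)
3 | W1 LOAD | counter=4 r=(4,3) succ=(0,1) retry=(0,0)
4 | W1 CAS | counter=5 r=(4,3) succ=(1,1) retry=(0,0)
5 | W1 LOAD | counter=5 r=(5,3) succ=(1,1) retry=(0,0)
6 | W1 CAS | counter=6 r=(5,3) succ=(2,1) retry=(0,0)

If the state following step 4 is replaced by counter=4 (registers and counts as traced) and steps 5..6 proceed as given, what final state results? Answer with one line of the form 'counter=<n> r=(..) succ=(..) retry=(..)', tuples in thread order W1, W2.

state after step 4 := counter=4 r=(4,3) succ=(1,1) retry=(0,0)
5 | W1 LOAD | counter=4 r=(4,3) succ=(1,1) retry=(0,0)
6 | W1 CAS | counter=5 r=(4,3) succ=(2,1) retry=(0,0)

counter=5 r=(4,3) succ=(2,1) retry=(0,0)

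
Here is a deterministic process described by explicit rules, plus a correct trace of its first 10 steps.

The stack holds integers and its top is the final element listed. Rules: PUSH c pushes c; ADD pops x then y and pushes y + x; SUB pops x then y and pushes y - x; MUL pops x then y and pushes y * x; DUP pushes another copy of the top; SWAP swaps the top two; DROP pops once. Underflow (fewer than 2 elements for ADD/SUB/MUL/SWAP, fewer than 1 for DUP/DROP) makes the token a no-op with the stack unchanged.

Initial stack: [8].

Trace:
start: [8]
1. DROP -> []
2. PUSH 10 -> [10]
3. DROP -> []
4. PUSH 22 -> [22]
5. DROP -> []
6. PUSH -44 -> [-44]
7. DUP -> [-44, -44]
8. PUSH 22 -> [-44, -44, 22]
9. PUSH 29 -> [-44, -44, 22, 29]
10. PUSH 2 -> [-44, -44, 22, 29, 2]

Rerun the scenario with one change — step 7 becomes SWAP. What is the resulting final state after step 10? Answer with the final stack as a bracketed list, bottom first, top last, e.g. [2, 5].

[-44, 22, 29, 2]

(re-executing from step 7 with the substitution; state before step 7: [-44])
7. SWAP -> [-44]
8. PUSH 22 -> [-44, 22]
9. PUSH 29 -> [-44, 22, 29]
10. PUSH 2 -> [-44, 22, 29, 2]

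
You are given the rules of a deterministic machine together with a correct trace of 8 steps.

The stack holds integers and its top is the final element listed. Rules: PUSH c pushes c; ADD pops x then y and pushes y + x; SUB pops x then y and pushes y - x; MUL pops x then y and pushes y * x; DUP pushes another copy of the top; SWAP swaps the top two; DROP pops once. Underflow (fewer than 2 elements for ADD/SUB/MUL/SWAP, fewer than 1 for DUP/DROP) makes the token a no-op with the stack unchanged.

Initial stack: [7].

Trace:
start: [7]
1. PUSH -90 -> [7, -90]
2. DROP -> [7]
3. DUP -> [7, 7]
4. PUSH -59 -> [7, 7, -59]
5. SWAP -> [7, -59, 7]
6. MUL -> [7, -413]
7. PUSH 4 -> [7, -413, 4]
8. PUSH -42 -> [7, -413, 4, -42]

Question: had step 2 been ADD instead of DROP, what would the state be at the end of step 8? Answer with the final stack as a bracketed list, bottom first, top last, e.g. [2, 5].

(re-executing from step 2 with the substitution; state before step 2: [7, -90])
2. ADD -> [-83]
3. DUP -> [-83, -83]
4. PUSH -59 -> [-83, -83, -59]
5. SWAP -> [-83, -59, -83]
6. MUL -> [-83, 4897]
7. PUSH 4 -> [-83, 4897, 4]
8. PUSH -42 -> [-83, 4897, 4, -42]

[-83, 4897, 4, -42]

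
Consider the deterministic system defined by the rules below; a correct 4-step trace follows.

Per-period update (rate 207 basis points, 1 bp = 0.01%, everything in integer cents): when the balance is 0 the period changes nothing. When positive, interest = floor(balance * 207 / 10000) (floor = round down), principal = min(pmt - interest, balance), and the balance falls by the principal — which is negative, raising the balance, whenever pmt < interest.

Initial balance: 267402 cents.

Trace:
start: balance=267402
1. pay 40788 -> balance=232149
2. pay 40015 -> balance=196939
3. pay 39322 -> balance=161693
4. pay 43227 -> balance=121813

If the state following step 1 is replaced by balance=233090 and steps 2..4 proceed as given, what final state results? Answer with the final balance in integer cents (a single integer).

122813

state after step 1 := balance=233090
2. pay 40015 -> balance=197899
3. pay 39322 -> balance=162673
4. pay 43227 -> balance=122813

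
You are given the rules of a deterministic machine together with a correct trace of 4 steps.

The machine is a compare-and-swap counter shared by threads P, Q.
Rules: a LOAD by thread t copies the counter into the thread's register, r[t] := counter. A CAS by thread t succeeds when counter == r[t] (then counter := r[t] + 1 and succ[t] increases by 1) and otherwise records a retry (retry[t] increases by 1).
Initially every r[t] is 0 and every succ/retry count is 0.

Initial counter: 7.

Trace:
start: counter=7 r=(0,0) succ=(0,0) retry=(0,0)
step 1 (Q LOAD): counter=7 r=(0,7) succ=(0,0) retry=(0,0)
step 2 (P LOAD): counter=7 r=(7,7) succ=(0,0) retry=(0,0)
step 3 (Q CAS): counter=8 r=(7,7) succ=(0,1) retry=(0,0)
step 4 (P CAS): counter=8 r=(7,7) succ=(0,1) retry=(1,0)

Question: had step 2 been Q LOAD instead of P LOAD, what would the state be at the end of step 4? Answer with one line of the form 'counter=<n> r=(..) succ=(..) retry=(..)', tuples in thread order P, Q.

(re-executing from step 2 with the substitution; state before step 2: counter=7 r=(0,7) succ=(0,0) retry=(0,0))
step 2 (Q LOAD): counter=7 r=(0,7) succ=(0,0) retry=(0,0)
step 3 (Q CAS): counter=8 r=(0,7) succ=(0,1) retry=(0,0)
step 4 (P CAS): counter=8 r=(0,7) succ=(0,1) retry=(1,0)

counter=8 r=(0,7) succ=(0,1) retry=(1,0)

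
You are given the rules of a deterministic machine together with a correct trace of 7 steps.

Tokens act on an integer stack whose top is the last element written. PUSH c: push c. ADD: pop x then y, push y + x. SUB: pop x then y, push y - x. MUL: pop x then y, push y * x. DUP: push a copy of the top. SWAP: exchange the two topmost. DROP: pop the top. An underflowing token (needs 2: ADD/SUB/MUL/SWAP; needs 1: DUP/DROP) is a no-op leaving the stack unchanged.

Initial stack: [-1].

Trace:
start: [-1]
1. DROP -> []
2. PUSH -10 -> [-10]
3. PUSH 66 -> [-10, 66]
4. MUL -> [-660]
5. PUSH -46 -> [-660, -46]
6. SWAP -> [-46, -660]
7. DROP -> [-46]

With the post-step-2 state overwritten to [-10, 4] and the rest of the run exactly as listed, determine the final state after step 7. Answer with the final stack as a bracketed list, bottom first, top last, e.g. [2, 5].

[-10, -46]

state after step 2 := [-10, 4]
3. PUSH 66 -> [-10, 4, 66]
4. MUL -> [-10, 264]
5. PUSH -46 -> [-10, 264, -46]
6. SWAP -> [-10, -46, 264]
7. DROP -> [-10, -46]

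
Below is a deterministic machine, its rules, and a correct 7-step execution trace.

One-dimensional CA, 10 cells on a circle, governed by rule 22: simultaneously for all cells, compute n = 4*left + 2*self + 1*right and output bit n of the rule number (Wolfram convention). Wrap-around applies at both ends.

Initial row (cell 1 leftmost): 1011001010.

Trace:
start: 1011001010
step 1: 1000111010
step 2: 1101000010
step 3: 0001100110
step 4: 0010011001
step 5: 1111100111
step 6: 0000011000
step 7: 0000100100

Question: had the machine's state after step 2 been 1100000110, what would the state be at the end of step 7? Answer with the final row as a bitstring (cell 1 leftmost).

0010001000

state after step 2 := 1100000110
step 3: 0010001000
step 4: 0111011100
step 5: 1000000010
step 6: 1100000110
step 7: 0010001000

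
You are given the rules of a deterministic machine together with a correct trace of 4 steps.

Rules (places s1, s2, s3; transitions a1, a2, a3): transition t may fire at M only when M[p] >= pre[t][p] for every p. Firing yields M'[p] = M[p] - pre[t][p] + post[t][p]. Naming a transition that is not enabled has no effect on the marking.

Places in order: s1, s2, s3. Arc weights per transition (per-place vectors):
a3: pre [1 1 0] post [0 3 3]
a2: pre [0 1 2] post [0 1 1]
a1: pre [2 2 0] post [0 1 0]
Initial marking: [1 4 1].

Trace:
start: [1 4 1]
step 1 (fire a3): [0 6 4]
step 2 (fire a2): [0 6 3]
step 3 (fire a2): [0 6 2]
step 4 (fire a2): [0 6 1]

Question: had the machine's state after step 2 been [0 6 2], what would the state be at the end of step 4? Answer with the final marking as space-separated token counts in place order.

state after step 2 := [0 6 2]
step 3 (fire a2): [0 6 1]
step 4 (fire a2): [0 6 1]

0 6 1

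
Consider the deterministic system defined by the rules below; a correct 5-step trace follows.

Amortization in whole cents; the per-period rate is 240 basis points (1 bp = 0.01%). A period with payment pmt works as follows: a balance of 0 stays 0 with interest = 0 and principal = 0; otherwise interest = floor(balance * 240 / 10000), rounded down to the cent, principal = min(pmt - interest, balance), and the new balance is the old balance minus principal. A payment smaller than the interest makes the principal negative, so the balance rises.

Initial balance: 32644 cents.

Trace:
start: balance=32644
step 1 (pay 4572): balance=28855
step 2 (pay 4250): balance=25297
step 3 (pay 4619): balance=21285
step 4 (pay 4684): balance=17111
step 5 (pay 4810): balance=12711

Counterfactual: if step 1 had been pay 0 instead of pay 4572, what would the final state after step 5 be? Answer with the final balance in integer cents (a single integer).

17738

(re-executing from step 1 with the substitution; state before step 1: balance=32644)
step 1 (pay 0): balance=33427
step 2 (pay 4250): balance=29979
step 3 (pay 4619): balance=26079
step 4 (pay 4684): balance=22020
step 5 (pay 4810): balance=17738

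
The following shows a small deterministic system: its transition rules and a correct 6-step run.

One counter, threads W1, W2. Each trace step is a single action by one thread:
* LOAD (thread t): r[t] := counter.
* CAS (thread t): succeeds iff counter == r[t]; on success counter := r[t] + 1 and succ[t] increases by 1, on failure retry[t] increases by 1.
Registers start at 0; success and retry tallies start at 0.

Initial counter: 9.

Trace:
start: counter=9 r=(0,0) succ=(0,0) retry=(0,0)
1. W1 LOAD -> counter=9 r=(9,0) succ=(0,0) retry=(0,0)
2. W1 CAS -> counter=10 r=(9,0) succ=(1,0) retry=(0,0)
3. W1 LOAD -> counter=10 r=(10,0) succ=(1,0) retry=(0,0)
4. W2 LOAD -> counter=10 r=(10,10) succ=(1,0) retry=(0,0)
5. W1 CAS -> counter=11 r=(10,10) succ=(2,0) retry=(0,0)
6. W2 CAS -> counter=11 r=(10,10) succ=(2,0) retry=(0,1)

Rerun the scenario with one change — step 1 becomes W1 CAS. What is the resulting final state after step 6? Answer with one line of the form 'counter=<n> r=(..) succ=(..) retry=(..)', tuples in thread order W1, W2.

counter=10 r=(9,9) succ=(1,0) retry=(2,1)

(re-executing from step 1 with the substitution; state before step 1: counter=9 r=(0,0) succ=(0,0) retry=(0,0))
1. W1 CAS -> counter=9 r=(0,0) succ=(0,0) retry=(1,0)
2. W1 CAS -> counter=9 r=(0,0) succ=(0,0) retry=(2,0)
3. W1 LOAD -> counter=9 r=(9,0) succ=(0,0) retry=(2,0)
4. W2 LOAD -> counter=9 r=(9,9) succ=(0,0) retry=(2,0)
5. W1 CAS -> counter=10 r=(9,9) succ=(1,0) retry=(2,0)
6. W2 CAS -> counter=10 r=(9,9) succ=(1,0) retry=(2,1)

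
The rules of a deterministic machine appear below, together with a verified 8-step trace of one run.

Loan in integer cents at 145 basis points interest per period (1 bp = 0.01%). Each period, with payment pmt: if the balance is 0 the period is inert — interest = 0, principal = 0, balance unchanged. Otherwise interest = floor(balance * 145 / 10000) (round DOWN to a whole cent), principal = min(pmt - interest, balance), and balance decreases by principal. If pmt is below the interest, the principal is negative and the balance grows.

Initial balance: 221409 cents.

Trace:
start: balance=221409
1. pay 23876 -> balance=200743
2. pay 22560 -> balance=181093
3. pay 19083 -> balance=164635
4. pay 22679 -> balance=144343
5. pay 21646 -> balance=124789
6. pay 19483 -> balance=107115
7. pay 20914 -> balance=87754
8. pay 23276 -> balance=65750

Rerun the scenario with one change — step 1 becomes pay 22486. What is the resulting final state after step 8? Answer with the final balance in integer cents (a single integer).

(re-executing from step 1 with the substitution; state before step 1: balance=221409)
1. pay 22486 -> balance=202133
2. pay 22560 -> balance=182503
3. pay 19083 -> balance=166066
4. pay 22679 -> balance=145794
5. pay 21646 -> balance=126262
6. pay 19483 -> balance=108609
7. pay 20914 -> balance=89269
8. pay 23276 -> balance=67287

67287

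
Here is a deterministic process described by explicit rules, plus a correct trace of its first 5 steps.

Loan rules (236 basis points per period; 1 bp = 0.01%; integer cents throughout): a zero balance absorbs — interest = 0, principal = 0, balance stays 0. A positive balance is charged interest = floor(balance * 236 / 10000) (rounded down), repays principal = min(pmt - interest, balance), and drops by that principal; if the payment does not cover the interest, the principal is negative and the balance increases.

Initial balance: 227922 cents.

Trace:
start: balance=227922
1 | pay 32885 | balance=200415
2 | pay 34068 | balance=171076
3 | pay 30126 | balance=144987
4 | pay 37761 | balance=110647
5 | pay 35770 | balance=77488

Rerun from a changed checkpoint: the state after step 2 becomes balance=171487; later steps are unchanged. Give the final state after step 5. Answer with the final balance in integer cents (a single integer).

state after step 2 := balance=171487
3 | pay 30126 | balance=145408
4 | pay 37761 | balance=111078
5 | pay 35770 | balance=77929

77929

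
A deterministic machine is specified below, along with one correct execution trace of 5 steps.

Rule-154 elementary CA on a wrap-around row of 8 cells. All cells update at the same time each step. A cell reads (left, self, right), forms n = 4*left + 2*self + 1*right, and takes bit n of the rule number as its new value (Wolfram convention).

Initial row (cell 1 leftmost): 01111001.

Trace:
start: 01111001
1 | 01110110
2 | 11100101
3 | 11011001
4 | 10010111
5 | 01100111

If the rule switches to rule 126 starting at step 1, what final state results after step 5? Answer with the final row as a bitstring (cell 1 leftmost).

(re-executing steps 1..5 under rule 126; state before step 1: 01111001)
1 | 11001111
2 | 01111000
3 | 11001100
4 | 11111111
5 | 00000000

00000000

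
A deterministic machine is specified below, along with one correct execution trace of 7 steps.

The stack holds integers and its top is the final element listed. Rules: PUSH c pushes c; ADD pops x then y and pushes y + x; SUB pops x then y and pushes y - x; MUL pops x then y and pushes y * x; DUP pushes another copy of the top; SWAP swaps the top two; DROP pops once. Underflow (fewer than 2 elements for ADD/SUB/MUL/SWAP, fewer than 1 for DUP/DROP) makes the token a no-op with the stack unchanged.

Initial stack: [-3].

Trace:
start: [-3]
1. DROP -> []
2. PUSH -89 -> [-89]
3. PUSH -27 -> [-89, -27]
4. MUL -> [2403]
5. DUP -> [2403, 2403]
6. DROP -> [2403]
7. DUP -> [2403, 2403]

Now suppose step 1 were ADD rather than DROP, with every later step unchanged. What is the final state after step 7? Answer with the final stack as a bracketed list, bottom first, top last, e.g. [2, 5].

[-3, 2403, 2403]

(re-executing from step 1 with the substitution; state before step 1: [-3])
1. ADD -> [-3]
2. PUSH -89 -> [-3, -89]
3. PUSH -27 -> [-3, -89, -27]
4. MUL -> [-3, 2403]
5. DUP -> [-3, 2403, 2403]
6. DROP -> [-3, 2403]
7. DUP -> [-3, 2403, 2403]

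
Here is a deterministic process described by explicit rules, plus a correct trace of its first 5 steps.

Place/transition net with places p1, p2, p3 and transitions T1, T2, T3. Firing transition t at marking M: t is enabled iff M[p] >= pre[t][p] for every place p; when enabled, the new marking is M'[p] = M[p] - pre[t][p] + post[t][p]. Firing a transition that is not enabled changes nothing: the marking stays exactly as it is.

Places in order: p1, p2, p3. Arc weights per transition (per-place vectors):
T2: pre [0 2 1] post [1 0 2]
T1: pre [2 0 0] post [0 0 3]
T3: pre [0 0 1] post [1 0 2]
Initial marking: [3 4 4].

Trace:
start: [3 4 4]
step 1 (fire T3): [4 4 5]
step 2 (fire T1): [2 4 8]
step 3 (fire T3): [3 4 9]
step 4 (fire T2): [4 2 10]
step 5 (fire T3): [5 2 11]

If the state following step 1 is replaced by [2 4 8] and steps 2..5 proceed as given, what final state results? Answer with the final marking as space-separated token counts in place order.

state after step 1 := [2 4 8]
step 2 (fire T1): [0 4 11]
step 3 (fire T3): [1 4 12]
step 4 (fire T2): [2 2 13]
step 5 (fire T3): [3 2 14]

3 2 14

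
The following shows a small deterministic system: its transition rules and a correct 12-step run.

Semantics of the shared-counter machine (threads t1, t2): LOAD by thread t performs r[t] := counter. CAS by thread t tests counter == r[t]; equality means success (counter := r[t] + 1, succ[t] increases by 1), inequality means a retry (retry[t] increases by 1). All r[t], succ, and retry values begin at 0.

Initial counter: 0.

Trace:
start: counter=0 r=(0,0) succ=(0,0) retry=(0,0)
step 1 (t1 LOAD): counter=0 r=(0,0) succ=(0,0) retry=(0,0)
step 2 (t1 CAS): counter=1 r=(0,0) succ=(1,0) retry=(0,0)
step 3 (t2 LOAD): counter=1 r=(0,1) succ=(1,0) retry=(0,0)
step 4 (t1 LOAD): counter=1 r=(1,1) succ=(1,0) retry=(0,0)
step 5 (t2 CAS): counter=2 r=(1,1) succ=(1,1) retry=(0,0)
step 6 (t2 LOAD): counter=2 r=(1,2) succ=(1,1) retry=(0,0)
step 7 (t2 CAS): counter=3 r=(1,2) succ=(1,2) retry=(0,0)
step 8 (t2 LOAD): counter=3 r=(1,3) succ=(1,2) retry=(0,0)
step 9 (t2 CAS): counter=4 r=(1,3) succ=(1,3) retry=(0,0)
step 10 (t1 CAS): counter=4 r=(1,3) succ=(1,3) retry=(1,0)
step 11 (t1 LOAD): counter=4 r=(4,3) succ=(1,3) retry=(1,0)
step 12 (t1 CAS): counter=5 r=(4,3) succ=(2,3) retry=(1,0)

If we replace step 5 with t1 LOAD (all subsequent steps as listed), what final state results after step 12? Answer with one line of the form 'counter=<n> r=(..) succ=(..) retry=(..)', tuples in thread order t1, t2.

counter=4 r=(3,2) succ=(2,2) retry=(1,0)

(re-executing from step 5 with the substitution; state before step 5: counter=1 r=(1,1) succ=(1,0) retry=(0,0))
step 5 (t1 LOAD): counter=1 r=(1,1) succ=(1,0) retry=(0,0)
step 6 (t2 LOAD): counter=1 r=(1,1) succ=(1,0) retry=(0,0)
step 7 (t2 CAS): counter=2 r=(1,1) succ=(1,1) retry=(0,0)
step 8 (t2 LOAD): counter=2 r=(1,2) succ=(1,1) retry=(0,0)
step 9 (t2 CAS): counter=3 r=(1,2) succ=(1,2) retry=(0,0)
step 10 (t1 CAS): counter=3 r=(1,2) succ=(1,2) retry=(1,0)
step 11 (t1 LOAD): counter=3 r=(3,2) succ=(1,2) retry=(1,0)
step 12 (t1 CAS): counter=4 r=(3,2) succ=(2,2) retry=(1,0)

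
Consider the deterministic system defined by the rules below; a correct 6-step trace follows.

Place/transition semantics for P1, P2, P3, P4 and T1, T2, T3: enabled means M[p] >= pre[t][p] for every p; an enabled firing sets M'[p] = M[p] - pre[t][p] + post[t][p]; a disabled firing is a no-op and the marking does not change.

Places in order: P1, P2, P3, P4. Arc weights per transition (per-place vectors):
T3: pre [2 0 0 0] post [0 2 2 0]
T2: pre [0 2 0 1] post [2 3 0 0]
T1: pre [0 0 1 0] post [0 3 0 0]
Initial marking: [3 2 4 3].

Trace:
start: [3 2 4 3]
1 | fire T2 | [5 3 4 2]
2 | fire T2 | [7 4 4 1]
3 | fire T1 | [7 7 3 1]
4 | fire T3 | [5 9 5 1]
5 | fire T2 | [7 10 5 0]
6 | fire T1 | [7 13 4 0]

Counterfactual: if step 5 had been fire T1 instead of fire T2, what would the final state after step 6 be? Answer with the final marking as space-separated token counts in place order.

(re-executing from step 5 with the substitution; state before step 5: [5 9 5 1])
5 | fire T1 | [5 12 4 1]
6 | fire T1 | [5 15 3 1]

5 15 3 1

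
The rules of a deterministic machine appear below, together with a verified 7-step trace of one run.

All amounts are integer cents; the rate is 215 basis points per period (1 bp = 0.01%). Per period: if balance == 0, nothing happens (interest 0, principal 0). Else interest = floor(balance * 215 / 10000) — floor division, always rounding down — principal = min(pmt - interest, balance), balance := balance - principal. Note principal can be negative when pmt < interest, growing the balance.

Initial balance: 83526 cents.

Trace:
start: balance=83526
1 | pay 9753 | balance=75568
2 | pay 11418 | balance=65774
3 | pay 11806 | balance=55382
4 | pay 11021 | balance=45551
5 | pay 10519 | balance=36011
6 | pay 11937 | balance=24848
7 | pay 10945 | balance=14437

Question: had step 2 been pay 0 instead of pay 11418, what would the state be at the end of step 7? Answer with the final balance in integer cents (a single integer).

27135

(re-executing from step 2 with the substitution; state before step 2: balance=75568)
2 | pay 0 | balance=77192
3 | pay 11806 | balance=67045
4 | pay 11021 | balance=57465
5 | pay 10519 | balance=48181
6 | pay 11937 | balance=37279
7 | pay 10945 | balance=27135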